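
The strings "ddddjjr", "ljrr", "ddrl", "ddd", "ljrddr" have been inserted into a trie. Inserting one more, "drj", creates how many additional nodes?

Walking "drj" from the root, the first 1 characters ("d") follow existing edges; "r" is the first miss.
New nodes needed: |"drj"| − 1 = 3 − 1 = 2.

2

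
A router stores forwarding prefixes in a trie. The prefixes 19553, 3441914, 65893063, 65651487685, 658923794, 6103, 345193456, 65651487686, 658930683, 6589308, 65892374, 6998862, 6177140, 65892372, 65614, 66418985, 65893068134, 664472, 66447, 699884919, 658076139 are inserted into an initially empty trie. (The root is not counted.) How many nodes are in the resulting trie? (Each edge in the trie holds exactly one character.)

Count nodes per top-level branch (shared prefixes stored once):
  '1'-branch (19553): 5 nodes
  '3'-branch (3441914, 345193456): 14 nodes
  '6'-branch (6103, 6177140, 65614, 65651487685, 65651487686, 658076139, 65892372, 65892374, 658923794, 65893063, 65893068134, 658930683, 6589308, 66418985, 66447, 664472, 699884919, 6998862): 67 nodes
Sum: 86

86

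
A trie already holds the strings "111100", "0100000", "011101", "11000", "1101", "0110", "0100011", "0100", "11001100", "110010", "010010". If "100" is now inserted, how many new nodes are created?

2

Walking "100" from the root, the first 1 characters ("1") follow existing edges; "0" is the first miss.
Each of the 2 remaining characters creates one node.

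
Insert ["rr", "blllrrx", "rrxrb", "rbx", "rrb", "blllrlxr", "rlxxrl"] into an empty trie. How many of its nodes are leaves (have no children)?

6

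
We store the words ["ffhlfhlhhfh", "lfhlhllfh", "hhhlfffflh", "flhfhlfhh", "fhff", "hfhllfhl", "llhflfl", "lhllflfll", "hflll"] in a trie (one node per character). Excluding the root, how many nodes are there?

65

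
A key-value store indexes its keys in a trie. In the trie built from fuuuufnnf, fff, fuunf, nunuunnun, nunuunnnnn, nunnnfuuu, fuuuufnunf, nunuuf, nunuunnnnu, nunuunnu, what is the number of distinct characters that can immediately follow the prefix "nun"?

Follow the path "nun" to its node, then look at its outgoing edges.
Distinct next characters after "nun": n, u.
That node has 2 child edges.

2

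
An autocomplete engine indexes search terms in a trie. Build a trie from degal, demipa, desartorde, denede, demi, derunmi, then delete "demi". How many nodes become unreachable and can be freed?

0

Walk "demi" from the leaf back toward the root, removing each node that no remaining word uses.
Every node on "demi" is still needed (e.g. by "demipa"), so nothing is freed.
Nodes removed: 0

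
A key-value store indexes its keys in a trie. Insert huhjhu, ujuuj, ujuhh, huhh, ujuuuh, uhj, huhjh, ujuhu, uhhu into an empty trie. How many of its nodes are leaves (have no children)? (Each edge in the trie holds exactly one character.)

Leaves are exactly the stored words that no other stored word extends.
Those words: "huhh", "huhjhu", "uhhu", "uhj", "ujuhh", "ujuhu", "ujuuj", "ujuuuh"
Leaf count: 8

8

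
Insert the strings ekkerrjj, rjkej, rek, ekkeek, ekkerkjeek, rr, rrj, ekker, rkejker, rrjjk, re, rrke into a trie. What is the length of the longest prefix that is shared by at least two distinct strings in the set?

The deepest shared node is where two words last agree before diverging.
e.g. "ekker" and "ekkerkjeek" share the prefix "ekker" of length 5; no pair shares a longer one.
Longest shared-prefix length: 5

5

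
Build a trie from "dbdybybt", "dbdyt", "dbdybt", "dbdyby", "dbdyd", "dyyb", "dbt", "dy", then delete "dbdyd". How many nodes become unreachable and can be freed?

1

A node on "dbdyd"'s path can go only if nothing else ends at it or branches off below it.
The suffix "d" (1 node) is used only by "dbdyd"; the node for "dbdy" still has the child "b", so pruning stops there.
Nodes removed: 1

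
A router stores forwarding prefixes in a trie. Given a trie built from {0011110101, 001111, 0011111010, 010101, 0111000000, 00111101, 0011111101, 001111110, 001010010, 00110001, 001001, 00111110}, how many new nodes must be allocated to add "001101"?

1

The longest prefix of "001101" already in the trie is "00110" (length 5).
New nodes needed: |"001101"| − 5 = 6 − 5 = 1.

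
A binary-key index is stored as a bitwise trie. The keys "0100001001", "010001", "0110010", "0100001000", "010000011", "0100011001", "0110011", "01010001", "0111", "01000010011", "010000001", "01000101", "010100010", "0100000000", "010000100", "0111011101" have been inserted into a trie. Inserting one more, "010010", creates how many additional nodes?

Walking "010010" from the root, the first 4 characters ("0100") follow existing edges; "1" is the first miss.
So 6 − 4 = 2 new nodes.

2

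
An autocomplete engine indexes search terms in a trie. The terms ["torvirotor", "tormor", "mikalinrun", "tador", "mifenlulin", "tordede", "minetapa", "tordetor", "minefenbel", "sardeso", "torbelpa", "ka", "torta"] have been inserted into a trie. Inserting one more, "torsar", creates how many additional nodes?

The longest prefix of "torsar" already in the trie is "tor" (length 3).
New nodes needed: |"torsar"| − 3 = 6 − 3 = 3.

3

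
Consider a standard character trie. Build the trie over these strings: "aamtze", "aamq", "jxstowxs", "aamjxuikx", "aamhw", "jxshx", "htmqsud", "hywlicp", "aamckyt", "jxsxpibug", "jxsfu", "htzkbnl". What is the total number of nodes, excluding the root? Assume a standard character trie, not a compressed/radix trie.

Trace insertions, counting only characters that open a new branch:
  "aamtze" → 6 new (a, a, m, t, z, e)
  "aamq" → prefix "aam" already present; 1 new (q)
  "jxstowxs" → 8 new (j, x, s, t, o, w, x, s)
  "aamjxuikx" → prefix "aam" already present; 6 new (j, x, u, i, k, x)
  "aamhw" → prefix "aam" already present; 2 new (h, w)
  "jxshx" → prefix "jxs" already present; 2 new (h, x)
  "htmqsud" → 7 new (h, t, m, q, s, u, d)
  "hywlicp" → prefix "h" already present; 6 new (y, w, l, i, c, p)
  "aamckyt" → prefix "aam" already present; 4 new (c, k, y, t)
  "jxsxpibug" → prefix "jxs" already present; 6 new (x, p, i, b, u, g)
  "jxsfu" → prefix "jxs" already present; 2 new (f, u)
  "htzkbnl" → prefix "ht" already present; 5 new (z, k, b, n, l)
Total nodes = 6 + 1 + 8 + 6 + 2 + 2 + 7 + 6 + 4 + 6 + 2 + 5 = 55

55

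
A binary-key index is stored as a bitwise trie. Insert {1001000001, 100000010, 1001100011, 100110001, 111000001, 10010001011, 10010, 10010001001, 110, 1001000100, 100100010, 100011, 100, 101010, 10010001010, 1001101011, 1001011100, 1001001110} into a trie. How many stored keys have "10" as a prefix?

Traverse to the node for "10", then collect every word in that subtree.
Matches: "100", "100000010", "100011", "10010", "1001000001", "100100010", "1001000100", "10010001001", "10010001010", "10010001011", "1001001110", "1001011100", "100110001", "1001100011", "1001101011", "101010"
Count: 16

16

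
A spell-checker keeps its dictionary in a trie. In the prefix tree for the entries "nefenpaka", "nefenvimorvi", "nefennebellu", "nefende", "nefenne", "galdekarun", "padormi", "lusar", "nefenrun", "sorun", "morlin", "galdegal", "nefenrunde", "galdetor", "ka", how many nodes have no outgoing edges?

13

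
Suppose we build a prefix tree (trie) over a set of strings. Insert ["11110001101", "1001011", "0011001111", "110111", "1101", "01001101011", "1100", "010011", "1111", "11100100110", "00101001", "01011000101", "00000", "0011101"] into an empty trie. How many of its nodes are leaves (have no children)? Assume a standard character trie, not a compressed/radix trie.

11

Leaves are exactly the stored words that no other stored word extends.
Those words: "00000", "00101001", "0011001111", "0011101", "01001101011", "01011000101", "1001011", "1100", "110111", "11100100110", "11110001101"
Leaf count: 11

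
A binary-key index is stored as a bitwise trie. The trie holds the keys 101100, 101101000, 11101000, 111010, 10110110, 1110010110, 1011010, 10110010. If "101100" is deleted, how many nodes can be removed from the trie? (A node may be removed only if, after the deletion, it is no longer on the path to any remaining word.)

After clearing the end-marker at "101100", prune upward until reaching a node still needed by another word.
Every node on "101100" is still needed (e.g. by "10110010"), so nothing is freed.
Nodes removed: 0

0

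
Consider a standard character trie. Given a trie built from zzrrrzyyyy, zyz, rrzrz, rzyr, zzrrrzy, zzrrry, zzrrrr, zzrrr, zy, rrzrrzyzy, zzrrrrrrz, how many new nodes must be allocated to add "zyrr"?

2

Walking "zyrr" from the root, the first 2 characters ("zy") follow existing edges; "r" is the first miss.
New nodes needed: |"zyrr"| − 2 = 4 − 2 = 2.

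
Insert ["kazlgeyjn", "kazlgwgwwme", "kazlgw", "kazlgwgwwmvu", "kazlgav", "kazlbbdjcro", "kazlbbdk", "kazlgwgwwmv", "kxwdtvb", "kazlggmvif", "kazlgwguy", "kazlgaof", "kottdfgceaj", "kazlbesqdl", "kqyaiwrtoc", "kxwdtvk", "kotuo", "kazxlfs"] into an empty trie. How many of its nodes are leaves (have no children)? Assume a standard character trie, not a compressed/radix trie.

Leaves are exactly the stored words that no other stored word extends.
Those words: "kazlbbdjcro", "kazlbbdk", "kazlbesqdl", "kazlgaof", "kazlgav", "kazlgeyjn", "kazlggmvif", "kazlgwguy", "kazlgwgwwme", "kazlgwgwwmvu", "kazxlfs", "kottdfgceaj", "kotuo", "kqyaiwrtoc", "kxwdtvb", "kxwdtvk"
Leaf count: 16

16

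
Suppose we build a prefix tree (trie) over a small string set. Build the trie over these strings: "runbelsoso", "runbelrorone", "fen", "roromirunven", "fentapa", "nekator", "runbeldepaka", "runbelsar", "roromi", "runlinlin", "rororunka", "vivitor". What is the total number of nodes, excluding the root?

Insert word by word; a character creates a node only if that edge doesn't already exist:
  "runbelsoso" → 10 new (r, u, n, b, e, l, s, o, s, o)
  "runbelrorone" → prefix "runbel" already present; 6 new (r, o, r, o, n, e)
  "fen" → 3 new (f, e, n)
  "roromirunven" → prefix "r" already present; 11 new (o, r, o, m, i, r, u, n, v, e, n)
  "fentapa" → prefix "fen" already present; 4 new (t, a, p, a)
  "nekator" → 7 new (n, e, k, a, t, o, r)
  "runbeldepaka" → prefix "runbel" already present; 6 new (d, e, p, a, k, a)
  "runbelsar" → prefix "runbels" already present; 2 new (a, r)
  "roromi" → prefix "roromi" already present; 0 new (none)
  "runlinlin" → prefix "run" already present; 6 new (l, i, n, l, i, n)
  "rororunka" → prefix "roro" already present; 5 new (r, u, n, k, a)
  "vivitor" → 7 new (v, i, v, i, t, o, r)
Total nodes = 10 + 6 + 3 + 11 + 4 + 7 + 6 + 2 + 0 + 6 + 5 + 7 = 67

67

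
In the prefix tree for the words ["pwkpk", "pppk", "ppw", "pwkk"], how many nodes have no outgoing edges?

Leaves are exactly the stored words that no other stored word extends.
Those words: "pppk", "ppw", "pwkk", "pwkpk"
Leaf count: 4

4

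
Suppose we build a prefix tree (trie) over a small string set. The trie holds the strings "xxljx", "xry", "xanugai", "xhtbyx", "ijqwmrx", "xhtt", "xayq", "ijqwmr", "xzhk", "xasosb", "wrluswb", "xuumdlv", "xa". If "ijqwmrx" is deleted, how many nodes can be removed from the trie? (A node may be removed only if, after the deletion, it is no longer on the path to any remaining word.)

After clearing the end-marker at "ijqwmrx", prune upward until reaching a node still needed by another word.
The suffix "x" (1 node) is used only by "ijqwmrx"; "ijqwmr" is itself a stored word, so pruning stops there.
Nodes removed: 1

1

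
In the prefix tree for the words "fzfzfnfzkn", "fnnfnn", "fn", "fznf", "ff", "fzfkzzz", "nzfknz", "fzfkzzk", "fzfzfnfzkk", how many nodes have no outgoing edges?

A leaf is a node with no children — equivalently, the end of a word that is not a proper prefix of any other stored word.
Those words: "ff", "fnnfnn", "fzfkzzk", "fzfkzzz", "fzfzfnfzkk", "fzfzfnfzkn", "fznf", "nzfknz"
Leaf count: 8

8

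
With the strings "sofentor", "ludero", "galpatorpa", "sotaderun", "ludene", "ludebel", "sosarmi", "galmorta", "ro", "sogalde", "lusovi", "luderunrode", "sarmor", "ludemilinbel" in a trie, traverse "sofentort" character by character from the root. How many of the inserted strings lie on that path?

1

Walk "sofentort" from the root; an end-of-word marker is hit whenever a stored word is a prefix of "sofentort".
Prefixes of the query that are stored words: "sofentor"
Count: 1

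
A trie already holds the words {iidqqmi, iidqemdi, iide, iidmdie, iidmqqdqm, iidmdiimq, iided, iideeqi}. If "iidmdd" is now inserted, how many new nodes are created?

1

"iidmd" is already a path in the trie; the remaining "d" must be added.
New nodes needed: |"iidmdd"| − 5 = 6 − 5 = 1.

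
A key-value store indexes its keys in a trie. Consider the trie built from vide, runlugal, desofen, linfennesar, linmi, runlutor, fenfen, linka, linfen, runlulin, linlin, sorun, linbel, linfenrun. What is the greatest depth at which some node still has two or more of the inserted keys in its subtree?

6

Equivalently: take the maximum, over all pairs, of their longest common prefix length.
"linfen" and "linfennesar" agree on "linfen" (6 characters) before diverging; nothing deeper is shared.
Longest shared-prefix length: 6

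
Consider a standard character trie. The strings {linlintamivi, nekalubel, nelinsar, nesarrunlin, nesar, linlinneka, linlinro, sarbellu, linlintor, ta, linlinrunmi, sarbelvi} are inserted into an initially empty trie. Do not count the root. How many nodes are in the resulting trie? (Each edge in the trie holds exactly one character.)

60

For each word, the new-node count is its length minus the longest prefix already in the trie:
  "linlintamivi" → 12 new (l, i, n, l, i, n, t, a, m, i, v, i)
  "nekalubel" → 9 new (n, e, k, a, l, u, b, e, l)
  "nelinsar" → prefix "ne" already present; 6 new (l, i, n, s, a, r)
  "nesarrunlin" → prefix "ne" already present; 9 new (s, a, r, r, u, n, l, i, n)
  "nesar" → prefix "nesar" already present; 0 new (none)
  "linlinneka" → prefix "linlin" already present; 4 new (n, e, k, a)
  "linlinro" → prefix "linlin" already present; 2 new (r, o)
  "sarbellu" → 8 new (s, a, r, b, e, l, l, u)
  "linlintor" → prefix "linlint" already present; 2 new (o, r)
  "ta" → 2 new (t, a)
  "linlinrunmi" → prefix "linlinr" already present; 4 new (u, n, m, i)
  "sarbelvi" → prefix "sarbel" already present; 2 new (v, i)
Total nodes = 12 + 9 + 6 + 9 + 0 + 4 + 2 + 8 + 2 + 2 + 4 + 2 = 60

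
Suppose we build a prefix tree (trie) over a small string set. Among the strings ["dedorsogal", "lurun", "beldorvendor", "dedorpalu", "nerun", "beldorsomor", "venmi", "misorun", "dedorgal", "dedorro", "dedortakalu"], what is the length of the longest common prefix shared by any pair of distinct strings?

Equivalently: take the maximum, over all pairs, of their longest common prefix length.
"beldorsomor" and "beldorvendor" agree on "beldor" (6 characters) before diverging; nothing deeper is shared.
Longest shared-prefix length: 6

6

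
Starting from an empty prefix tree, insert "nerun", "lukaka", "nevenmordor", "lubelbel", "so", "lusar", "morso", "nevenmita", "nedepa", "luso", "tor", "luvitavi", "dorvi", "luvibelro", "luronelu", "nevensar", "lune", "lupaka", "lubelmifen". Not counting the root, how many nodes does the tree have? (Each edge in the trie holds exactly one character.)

83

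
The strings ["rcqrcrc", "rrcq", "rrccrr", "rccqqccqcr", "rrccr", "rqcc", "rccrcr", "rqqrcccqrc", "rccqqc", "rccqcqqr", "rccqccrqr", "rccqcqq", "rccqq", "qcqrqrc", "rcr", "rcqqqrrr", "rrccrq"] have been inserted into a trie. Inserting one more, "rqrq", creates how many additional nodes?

2

Walking "rqrq" from the root, the first 2 characters ("rq") follow existing edges; "r" is the first miss.
So 4 − 2 = 2 new nodes.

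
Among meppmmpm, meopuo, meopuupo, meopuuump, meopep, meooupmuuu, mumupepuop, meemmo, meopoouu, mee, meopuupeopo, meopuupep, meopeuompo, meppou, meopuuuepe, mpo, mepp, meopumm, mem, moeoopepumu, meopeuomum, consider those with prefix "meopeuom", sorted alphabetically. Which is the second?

DFS of the "meopeuom" subtree visits, in order: "meopeuompo", "meopeuomum"
Position 2: meopeuomum

meopeuomum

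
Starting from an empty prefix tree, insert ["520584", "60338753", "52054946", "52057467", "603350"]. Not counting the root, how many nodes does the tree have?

24

Trie structure (* marks end of a word):
(root)
├─ 5
│  └─ 2
│     └─ 0
│        └─ 5
│           ├─ 4
│           │  └─ 9
│           │     └─ 4
│           │        └─ 6 *
│           ├─ 7
│           │  └─ 4
│           │     └─ 6
│           │        └─ 7 *
│           └─ 8
│              └─ 4 *
└─ 6
   └─ 0
      └─ 3
         └─ 3
            ├─ 5
            │  └─ 0 *
            └─ 8
               └─ 7
                  └─ 5
                     └─ 3 *
Counting every labelled node above: 24.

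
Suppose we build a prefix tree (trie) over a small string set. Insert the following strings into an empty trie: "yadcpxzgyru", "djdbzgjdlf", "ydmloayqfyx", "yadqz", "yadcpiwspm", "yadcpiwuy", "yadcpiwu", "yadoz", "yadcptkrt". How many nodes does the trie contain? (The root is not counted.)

46

Trace insertions, counting only characters that open a new branch:
  "yadcpxzgyru" → 11 new (y, a, d, c, p, x, z, g, y, r, u)
  "djdbzgjdlf" → 10 new (d, j, d, b, z, g, j, d, l, f)
  "ydmloayqfyx" → prefix "y" already present; 10 new (d, m, l, o, a, y, q, f, y, x)
  "yadqz" → prefix "yad" already present; 2 new (q, z)
  "yadcpiwspm" → prefix "yadcp" already present; 5 new (i, w, s, p, m)
  "yadcpiwuy" → prefix "yadcpiw" already present; 2 new (u, y)
  "yadcpiwu" → prefix "yadcpiwu" already present; 0 new (none)
  "yadoz" → prefix "yad" already present; 2 new (o, z)
  "yadcptkrt" → prefix "yadcp" already present; 4 new (t, k, r, t)
Total nodes = 11 + 10 + 10 + 2 + 5 + 2 + 0 + 2 + 4 = 46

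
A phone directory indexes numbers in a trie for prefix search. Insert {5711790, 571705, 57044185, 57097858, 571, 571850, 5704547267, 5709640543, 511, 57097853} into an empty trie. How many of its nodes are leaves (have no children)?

A leaf is a node with no children — equivalently, the end of a word that is not a proper prefix of any other stored word.
Those words: "511", "57044185", "5704547267", "5709640543", "57097853", "57097858", "5711790", "571705", "571850"
Leaf count: 9

9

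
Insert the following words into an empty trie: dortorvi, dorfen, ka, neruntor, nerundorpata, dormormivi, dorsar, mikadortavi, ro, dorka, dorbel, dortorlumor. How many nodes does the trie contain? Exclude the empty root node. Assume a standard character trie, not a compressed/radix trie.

61

Count nodes per top-level branch (shared prefixes stored once):
  'd'-branch (dorbel, dorfen, dorka, dormormivi, dorsar, dortorlumor, dortorvi): 31 nodes
  'k'-branch (ka): 2 nodes
  'm'-branch (mikadortavi): 11 nodes
  'n'-branch (nerundorpata, neruntor): 15 nodes
  'r'-branch (ro): 2 nodes
Sum: 61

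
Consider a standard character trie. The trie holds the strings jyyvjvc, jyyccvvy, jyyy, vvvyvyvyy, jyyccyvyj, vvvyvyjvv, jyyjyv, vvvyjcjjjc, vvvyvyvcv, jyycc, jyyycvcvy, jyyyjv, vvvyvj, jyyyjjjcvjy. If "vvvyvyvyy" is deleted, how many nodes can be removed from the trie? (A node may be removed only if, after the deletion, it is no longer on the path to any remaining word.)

2

Walk "vvvyvyvyy" from the leaf back toward the root, removing each node that no remaining word uses.
The suffix "yy" (2 nodes) is used only by "vvvyvyvyy"; the node for "vvvyvyv" still has the child "c", so pruning stops there.
Nodes removed: 2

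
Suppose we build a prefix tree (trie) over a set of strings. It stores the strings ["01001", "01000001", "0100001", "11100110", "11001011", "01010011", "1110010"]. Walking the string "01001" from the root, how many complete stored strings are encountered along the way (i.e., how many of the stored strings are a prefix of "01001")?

1

Traverse "01001" character by character; count nodes along the way that are marked as word ends.
Prefixes of the query that are stored words: "01001"
Count: 1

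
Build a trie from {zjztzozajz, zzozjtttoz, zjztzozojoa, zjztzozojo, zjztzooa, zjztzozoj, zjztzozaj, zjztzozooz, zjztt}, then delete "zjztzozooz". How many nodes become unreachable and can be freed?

Walk "zjztzozooz" from the leaf back toward the root, removing each node that no remaining word uses.
The suffix "oz" (2 nodes) is used only by "zjztzozooz"; the node for "zjztzozo" still has the child "j", so pruning stops there.
Nodes removed: 2

2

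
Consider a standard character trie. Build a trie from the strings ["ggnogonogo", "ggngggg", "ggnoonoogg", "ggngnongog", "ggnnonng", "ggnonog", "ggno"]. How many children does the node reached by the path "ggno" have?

3

The children of the "ggno" node are the distinct next characters among strings starting with "ggno".
Distinct next characters after "ggno": g, n, o.
That node has 3 child edges.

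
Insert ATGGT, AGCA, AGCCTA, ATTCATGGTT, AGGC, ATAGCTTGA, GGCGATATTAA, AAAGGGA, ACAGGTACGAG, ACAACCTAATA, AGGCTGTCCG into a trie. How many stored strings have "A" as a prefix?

10

Filter for entries beginning with "A":
Words under "A": AAAGGGA, ACAACCTAATA, ACAGGTACGAG, AGCA, AGCCTA, AGGC, AGGCTGTCCG, ATAGCTTGA, ATGGT, ATTCATGGTT
Count: 10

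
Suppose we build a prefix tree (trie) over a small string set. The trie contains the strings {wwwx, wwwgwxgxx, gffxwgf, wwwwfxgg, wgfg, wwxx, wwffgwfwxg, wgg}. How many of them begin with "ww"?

5

Traverse to the node for "ww", then collect every word in that subtree.
Words under "ww": wwffgwfwxg, wwwgwxgxx, wwwwfxgg, wwwx, wwxx
Count: 5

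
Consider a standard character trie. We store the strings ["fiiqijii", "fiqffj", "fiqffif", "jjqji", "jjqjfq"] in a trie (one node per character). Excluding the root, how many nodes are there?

21

Trace insertions, counting only characters that open a new branch:
  "fiiqijii" → 8 new (f, i, i, q, i, j, i, i)
  "fiqffj" → prefix "fi" already present; 4 new (q, f, f, j)
  "fiqffif" → prefix "fiqff" already present; 2 new (i, f)
  "jjqji" → 5 new (j, j, q, j, i)
  "jjqjfq" → prefix "jjqj" already present; 2 new (f, q)
Total nodes = 8 + 4 + 2 + 5 + 2 = 21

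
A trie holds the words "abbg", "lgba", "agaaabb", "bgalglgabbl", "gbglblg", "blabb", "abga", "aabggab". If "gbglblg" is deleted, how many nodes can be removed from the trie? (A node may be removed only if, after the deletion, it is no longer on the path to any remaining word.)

7

After clearing the end-marker at "gbglblg", prune upward until reaching a node still needed by another word.
No other word shares any prefix with "gbglblg", so all 7 of its nodes go.
Nodes removed: 7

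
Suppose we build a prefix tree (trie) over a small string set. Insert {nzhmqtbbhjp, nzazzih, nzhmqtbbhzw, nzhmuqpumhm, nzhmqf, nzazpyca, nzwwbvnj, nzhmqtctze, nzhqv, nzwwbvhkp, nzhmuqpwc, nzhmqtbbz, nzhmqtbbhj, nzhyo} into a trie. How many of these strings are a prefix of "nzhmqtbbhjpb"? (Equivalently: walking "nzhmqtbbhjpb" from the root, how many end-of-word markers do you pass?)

Walk "nzhmqtbbhjpb" from the root; an end-of-word marker is hit whenever a stored word is a prefix of "nzhmqtbbhjpb".
Prefixes of the query that are stored words: "nzhmqtbbhj", "nzhmqtbbhjp"
Count: 2

2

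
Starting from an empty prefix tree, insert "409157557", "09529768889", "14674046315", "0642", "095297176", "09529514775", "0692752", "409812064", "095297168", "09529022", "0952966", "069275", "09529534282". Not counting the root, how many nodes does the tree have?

Trace insertions, counting only characters that open a new branch:
  "409157557" → 9 new (4, 0, 9, 1, 5, 7, 5, 5, 7)
  "09529768889" → 11 new (0, 9, 5, 2, 9, 7, 6, 8, 8, 8, 9)
  "14674046315" → 11 new (1, 4, 6, 7, 4, 0, 4, 6, 3, 1, 5)
  "0642" → prefix "0" already present; 3 new (6, 4, 2)
  "095297176" → prefix "095297" already present; 3 new (1, 7, 6)
  "09529514775" → prefix "09529" already present; 6 new (5, 1, 4, 7, 7, 5)
  "0692752" → prefix "06" already present; 5 new (9, 2, 7, 5, 2)
  "409812064" → prefix "409" already present; 6 new (8, 1, 2, 0, 6, 4)
  "095297168" → prefix "0952971" already present; 2 new (6, 8)
  "09529022" → prefix "09529" already present; 3 new (0, 2, 2)
  "0952966" → prefix "09529" already present; 2 new (6, 6)
  "069275" → prefix "069275" already present; 0 new (none)
  "09529534282" → prefix "095295" already present; 5 new (3, 4, 2, 8, 2)
Total nodes = 9 + 11 + 11 + 3 + 3 + 6 + 5 + 6 + 2 + 3 + 2 + 0 + 5 = 66

66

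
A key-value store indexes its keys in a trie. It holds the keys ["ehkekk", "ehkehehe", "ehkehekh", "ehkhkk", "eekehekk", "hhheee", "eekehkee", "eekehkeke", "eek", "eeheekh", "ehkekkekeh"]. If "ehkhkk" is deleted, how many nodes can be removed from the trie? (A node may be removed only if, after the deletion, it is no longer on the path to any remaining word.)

3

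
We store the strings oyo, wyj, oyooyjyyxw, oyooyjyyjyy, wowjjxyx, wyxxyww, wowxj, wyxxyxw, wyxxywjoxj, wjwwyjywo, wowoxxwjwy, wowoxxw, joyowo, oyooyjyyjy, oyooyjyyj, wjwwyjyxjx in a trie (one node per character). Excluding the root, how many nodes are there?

60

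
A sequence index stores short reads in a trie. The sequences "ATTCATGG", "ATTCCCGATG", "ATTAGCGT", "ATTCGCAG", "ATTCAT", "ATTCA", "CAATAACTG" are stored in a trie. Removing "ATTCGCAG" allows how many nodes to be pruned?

4

A node on "ATTCGCAG"'s path can go only if nothing else ends at it or branches off below it.
The suffix "GCAG" (4 nodes) is used only by "ATTCGCAG"; the node for "ATTC" still has the child "A", so pruning stops there.
Nodes removed: 4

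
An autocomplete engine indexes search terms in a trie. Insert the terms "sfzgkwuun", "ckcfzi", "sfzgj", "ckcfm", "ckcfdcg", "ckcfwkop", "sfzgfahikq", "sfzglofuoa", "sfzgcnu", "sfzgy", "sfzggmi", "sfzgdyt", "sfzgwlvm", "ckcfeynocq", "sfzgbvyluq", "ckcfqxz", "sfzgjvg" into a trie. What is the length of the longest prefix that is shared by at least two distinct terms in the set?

5

Look for the deepest trie node that still has at least two words in its subtree.
e.g. "sfzgj" and "sfzgjvg" share the prefix "sfzgj" of length 5; no pair shares a longer one.
Longest shared-prefix length: 5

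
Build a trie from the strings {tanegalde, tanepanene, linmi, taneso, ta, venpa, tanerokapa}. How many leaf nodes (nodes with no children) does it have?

Leaves are exactly the stored words that no other stored word extends.
Those words: "linmi", "tanegalde", "tanepanene", "tanerokapa", "taneso", "venpa"
Leaf count: 6

6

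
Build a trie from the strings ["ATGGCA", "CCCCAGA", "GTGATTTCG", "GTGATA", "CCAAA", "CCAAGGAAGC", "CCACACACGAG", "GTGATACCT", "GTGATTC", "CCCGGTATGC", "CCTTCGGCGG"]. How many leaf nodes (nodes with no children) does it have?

10

Leaves are exactly the stored words that no other stored word extends.
Those words: "ATGGCA", "CCAAA", "CCAAGGAAGC", "CCACACACGAG", "CCCCAGA", "CCCGGTATGC", "CCTTCGGCGG", "GTGATACCT", "GTGATTC", "GTGATTTCG"
Leaf count: 10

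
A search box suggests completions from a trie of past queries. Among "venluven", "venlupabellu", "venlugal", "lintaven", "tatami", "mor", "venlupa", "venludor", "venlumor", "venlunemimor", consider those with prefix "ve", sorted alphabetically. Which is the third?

venlumor

DFS of the "ve" subtree visits, in order: "venludor", "venlugal", "venlumor", "venlunemimor", "venlupa", "venlupabellu", "venluven"
Position 3: venlumor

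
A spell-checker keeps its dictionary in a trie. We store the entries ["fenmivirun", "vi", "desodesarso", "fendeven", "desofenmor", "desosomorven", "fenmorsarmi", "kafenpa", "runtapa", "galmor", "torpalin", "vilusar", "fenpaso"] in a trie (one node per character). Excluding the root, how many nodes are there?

Insert word by word; a character creates a node only if that edge doesn't already exist:
  "fenmivirun" → 10 new (f, e, n, m, i, v, i, r, u, n)
  "vi" → 2 new (v, i)
  "desodesarso" → 11 new (d, e, s, o, d, e, s, a, r, s, o)
  "fendeven" → prefix "fen" already present; 5 new (d, e, v, e, n)
  "desofenmor" → prefix "deso" already present; 6 new (f, e, n, m, o, r)
  "desosomorven" → prefix "deso" already present; 8 new (s, o, m, o, r, v, e, n)
  "fenmorsarmi" → prefix "fenm" already present; 7 new (o, r, s, a, r, m, i)
  "kafenpa" → 7 new (k, a, f, e, n, p, a)
  "runtapa" → 7 new (r, u, n, t, a, p, a)
  "galmor" → 6 new (g, a, l, m, o, r)
  "torpalin" → 8 new (t, o, r, p, a, l, i, n)
  "vilusar" → prefix "vi" already present; 5 new (l, u, s, a, r)
  "fenpaso" → prefix "fen" already present; 4 new (p, a, s, o)
Total nodes = 10 + 2 + 11 + 5 + 6 + 8 + 7 + 7 + 7 + 6 + 8 + 5 + 4 = 86

86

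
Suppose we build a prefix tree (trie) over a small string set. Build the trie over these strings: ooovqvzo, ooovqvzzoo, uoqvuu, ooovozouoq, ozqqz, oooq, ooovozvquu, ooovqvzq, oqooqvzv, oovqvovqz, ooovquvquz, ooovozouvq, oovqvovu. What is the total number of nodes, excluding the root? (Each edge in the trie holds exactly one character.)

55

Insert word by word; a character creates a node only if that edge doesn't already exist:
  "ooovqvzo" → 8 new (o, o, o, v, q, v, z, o)
  "ooovqvzzoo" → prefix "ooovqvz" already present; 3 new (z, o, o)
  "uoqvuu" → 6 new (u, o, q, v, u, u)
  "ooovozouoq" → prefix "ooov" already present; 6 new (o, z, o, u, o, q)
  "ozqqz" → prefix "o" already present; 4 new (z, q, q, z)
  "oooq" → prefix "ooo" already present; 1 new (q)
  "ooovozvquu" → prefix "ooovoz" already present; 4 new (v, q, u, u)
  "ooovqvzq" → prefix "ooovqvz" already present; 1 new (q)
  "oqooqvzv" → prefix "o" already present; 7 new (q, o, o, q, v, z, v)
  "oovqvovqz" → prefix "oo" already present; 7 new (v, q, v, o, v, q, z)
  "ooovquvquz" → prefix "ooovq" already present; 5 new (u, v, q, u, z)
  "ooovozouvq" → prefix "ooovozou" already present; 2 new (v, q)
  "oovqvovu" → prefix "oovqvov" already present; 1 new (u)
Total nodes = 8 + 3 + 6 + 6 + 4 + 1 + 4 + 1 + 7 + 7 + 5 + 2 + 1 = 55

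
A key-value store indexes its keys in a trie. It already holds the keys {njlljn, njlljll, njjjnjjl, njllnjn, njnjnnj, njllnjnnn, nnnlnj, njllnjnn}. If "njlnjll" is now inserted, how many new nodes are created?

4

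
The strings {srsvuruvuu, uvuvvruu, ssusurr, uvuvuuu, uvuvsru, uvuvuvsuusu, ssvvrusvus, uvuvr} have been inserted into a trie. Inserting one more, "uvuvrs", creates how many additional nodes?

1

Walking "uvuvrs" from the root, the first 5 characters ("uvuvr") follow existing edges; "s" is the first miss.
New nodes needed: |"uvuvrs"| − 5 = 6 − 5 = 1.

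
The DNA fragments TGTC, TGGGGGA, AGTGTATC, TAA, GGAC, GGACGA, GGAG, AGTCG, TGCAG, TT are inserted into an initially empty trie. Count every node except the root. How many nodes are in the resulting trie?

32

Insert word by word; a character creates a node only if that edge doesn't already exist:
  "TGTC" → 4 new (T, G, T, C)
  "TGGGGGA" → prefix "TG" already present; 5 new (G, G, G, G, A)
  "AGTGTATC" → 8 new (A, G, T, G, T, A, T, C)
  "TAA" → prefix "T" already present; 2 new (A, A)
  "GGAC" → 4 new (G, G, A, C)
  "GGACGA" → prefix "GGAC" already present; 2 new (G, A)
  "GGAG" → prefix "GGA" already present; 1 new (G)
  "AGTCG" → prefix "AGT" already present; 2 new (C, G)
  "TGCAG" → prefix "TG" already present; 3 new (C, A, G)
  "TT" → prefix "T" already present; 1 new (T)
Total nodes = 4 + 5 + 8 + 2 + 4 + 2 + 1 + 2 + 3 + 1 = 32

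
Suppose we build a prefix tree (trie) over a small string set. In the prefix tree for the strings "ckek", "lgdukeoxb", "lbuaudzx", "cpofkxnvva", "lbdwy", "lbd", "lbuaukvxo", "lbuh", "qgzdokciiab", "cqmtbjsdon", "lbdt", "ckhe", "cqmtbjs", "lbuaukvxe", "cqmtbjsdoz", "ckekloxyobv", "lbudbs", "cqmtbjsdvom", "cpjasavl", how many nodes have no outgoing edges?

16

Leaves are exactly the stored words that no other stored word extends.
Those words: "ckekloxyobv", "ckhe", "cpjasavl", "cpofkxnvva", "cqmtbjsdon", "cqmtbjsdoz", "cqmtbjsdvom", "lbdt", "lbdwy", "lbuaudzx", "lbuaukvxe", "lbuaukvxo", "lbudbs", "lbuh", "lgdukeoxb", "qgzdokciiab"
Leaf count: 16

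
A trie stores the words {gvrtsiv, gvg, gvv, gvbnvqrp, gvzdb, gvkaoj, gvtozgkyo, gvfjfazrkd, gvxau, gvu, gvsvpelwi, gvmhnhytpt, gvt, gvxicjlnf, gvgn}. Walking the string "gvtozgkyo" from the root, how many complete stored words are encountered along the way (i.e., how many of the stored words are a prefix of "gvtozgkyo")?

2

Traverse "gvtozgkyo" character by character; count nodes along the way that are marked as word ends.
Prefixes of the query that are stored words: "gvt", "gvtozgkyo"
Count: 2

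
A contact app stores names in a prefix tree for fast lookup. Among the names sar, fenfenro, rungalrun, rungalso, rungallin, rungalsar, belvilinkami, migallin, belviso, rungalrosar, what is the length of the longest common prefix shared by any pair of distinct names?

Look for the deepest trie node that still has at least two words in its subtree.
e.g. "rungalrosar" and "rungalrun" share the prefix "rungalr" of length 7; no pair shares a longer one.
Longest shared-prefix length: 7

7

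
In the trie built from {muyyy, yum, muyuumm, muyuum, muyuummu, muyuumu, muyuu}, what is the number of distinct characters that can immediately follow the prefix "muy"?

2

Walk "muy" from the root, arriving at one node.
Distinct next characters after "muy": u, y.
That node has 2 child edges.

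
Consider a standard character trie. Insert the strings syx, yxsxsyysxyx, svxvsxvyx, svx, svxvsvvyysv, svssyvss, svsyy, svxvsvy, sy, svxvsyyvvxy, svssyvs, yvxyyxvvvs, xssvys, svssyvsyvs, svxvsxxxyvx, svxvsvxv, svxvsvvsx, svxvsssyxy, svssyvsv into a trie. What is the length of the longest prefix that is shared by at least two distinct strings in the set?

The deepest shared node is where two words last agree before diverging.
"svssyvs" and "svssyvss" agree on "svssyvs" (7 characters) before diverging; nothing deeper is shared.
Longest shared-prefix length: 7

7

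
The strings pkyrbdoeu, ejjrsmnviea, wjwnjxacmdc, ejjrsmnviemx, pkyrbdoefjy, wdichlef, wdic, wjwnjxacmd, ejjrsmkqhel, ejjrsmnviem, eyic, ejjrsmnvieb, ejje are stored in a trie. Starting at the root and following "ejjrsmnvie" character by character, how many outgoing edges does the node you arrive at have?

Walk "ejjrsmnvie" from the root, arriving at one node.
Characters that immediately follow "ejjrsmnvie" among the stored strings: {a, b, m}.
That node has 3 child edges.

3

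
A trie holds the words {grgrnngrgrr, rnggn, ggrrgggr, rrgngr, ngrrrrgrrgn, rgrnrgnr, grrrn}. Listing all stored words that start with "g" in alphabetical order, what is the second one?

DFS of the "g" subtree visits, in order: "ggrrgggr", "grgrnngrgrr", "grrrn"
Position 2: grgrnngrgrr

grgrnngrgrr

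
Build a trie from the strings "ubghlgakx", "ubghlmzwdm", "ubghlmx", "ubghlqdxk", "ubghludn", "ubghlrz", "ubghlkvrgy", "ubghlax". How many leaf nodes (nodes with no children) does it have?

A leaf is a node with no children — equivalently, the end of a word that is not a proper prefix of any other stored word.
Those words: "ubghlax", "ubghlgakx", "ubghlkvrgy", "ubghlmx", "ubghlmzwdm", "ubghlqdxk", "ubghlrz", "ubghludn"
Leaf count: 8

8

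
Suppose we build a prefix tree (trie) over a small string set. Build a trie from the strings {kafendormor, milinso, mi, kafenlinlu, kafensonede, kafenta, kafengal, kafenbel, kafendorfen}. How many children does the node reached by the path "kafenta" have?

0

Follow the path "kafenta" to its node, then look at its outgoing edges.
No stored string extends past "kafenta".
That node has 0 child edges.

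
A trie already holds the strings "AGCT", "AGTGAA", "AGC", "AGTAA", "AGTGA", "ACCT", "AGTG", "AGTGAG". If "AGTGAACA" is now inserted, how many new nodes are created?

2

Walking "AGTGAACA" from the root, the first 6 characters ("AGTGAA") follow existing edges; "C" is the first miss.
New nodes needed: |"AGTGAACA"| − 6 = 8 − 6 = 2.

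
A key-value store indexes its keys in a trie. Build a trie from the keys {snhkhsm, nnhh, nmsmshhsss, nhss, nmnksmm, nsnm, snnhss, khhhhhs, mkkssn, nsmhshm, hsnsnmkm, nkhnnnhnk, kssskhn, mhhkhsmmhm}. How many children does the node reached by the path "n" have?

5

The children of the "n" node are the distinct next characters among strings starting with "n".
Characters that immediately follow "n" among the stored strings: {h, k, m, n, s}.
That node has 5 child edges.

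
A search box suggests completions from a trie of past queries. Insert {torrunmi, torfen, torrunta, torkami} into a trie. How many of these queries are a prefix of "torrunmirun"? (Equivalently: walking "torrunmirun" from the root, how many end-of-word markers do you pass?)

Traverse "torrunmirun" character by character; count nodes along the way that are marked as word ends.
Prefixes of the query that are stored words: "torrunmi"
Count: 1

1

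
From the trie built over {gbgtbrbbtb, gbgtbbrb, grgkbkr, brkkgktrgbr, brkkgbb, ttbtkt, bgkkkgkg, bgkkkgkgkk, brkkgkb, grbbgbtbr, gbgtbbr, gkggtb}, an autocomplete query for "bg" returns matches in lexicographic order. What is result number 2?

bgkkkgkgkk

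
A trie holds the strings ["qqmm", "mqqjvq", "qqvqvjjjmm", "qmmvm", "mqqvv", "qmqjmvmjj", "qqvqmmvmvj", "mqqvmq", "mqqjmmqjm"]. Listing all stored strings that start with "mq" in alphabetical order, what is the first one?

DFS of the "mq" subtree visits, in order: "mqqjmmqjm", "mqqjvq", "mqqvmq", "mqqvv"
The 1st is mqqjmmqjm.

mqqjmmqjm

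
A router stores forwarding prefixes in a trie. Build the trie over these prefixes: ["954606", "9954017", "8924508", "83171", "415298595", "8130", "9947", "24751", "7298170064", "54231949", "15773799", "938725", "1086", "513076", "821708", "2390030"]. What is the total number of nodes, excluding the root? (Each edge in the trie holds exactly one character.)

92

Insert word by word; a character creates a node only if that edge doesn't already exist:
  "954606" → 6 new (9, 5, 4, 6, 0, 6)
  "9954017" → prefix "9" already present; 6 new (9, 5, 4, 0, 1, 7)
  "8924508" → 7 new (8, 9, 2, 4, 5, 0, 8)
  "83171" → prefix "8" already present; 4 new (3, 1, 7, 1)
  "415298595" → 9 new (4, 1, 5, 2, 9, 8, 5, 9, 5)
  "8130" → prefix "8" already present; 3 new (1, 3, 0)
  "9947" → prefix "99" already present; 2 new (4, 7)
  "24751" → 5 new (2, 4, 7, 5, 1)
  "7298170064" → 10 new (7, 2, 9, 8, 1, 7, 0, 0, 6, 4)
  "54231949" → 8 new (5, 4, 2, 3, 1, 9, 4, 9)
  "15773799" → 8 new (1, 5, 7, 7, 3, 7, 9, 9)
  "938725" → prefix "9" already present; 5 new (3, 8, 7, 2, 5)
  "1086" → prefix "1" already present; 3 new (0, 8, 6)
  "513076" → prefix "5" already present; 5 new (1, 3, 0, 7, 6)
  "821708" → prefix "8" already present; 5 new (2, 1, 7, 0, 8)
  "2390030" → prefix "2" already present; 6 new (3, 9, 0, 0, 3, 0)
Total nodes = 6 + 6 + 7 + 4 + 9 + 3 + 2 + 5 + 10 + 8 + 8 + 5 + 3 + 5 + 5 + 6 = 92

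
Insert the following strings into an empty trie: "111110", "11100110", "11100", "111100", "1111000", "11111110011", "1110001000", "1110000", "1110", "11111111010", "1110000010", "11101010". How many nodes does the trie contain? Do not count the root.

37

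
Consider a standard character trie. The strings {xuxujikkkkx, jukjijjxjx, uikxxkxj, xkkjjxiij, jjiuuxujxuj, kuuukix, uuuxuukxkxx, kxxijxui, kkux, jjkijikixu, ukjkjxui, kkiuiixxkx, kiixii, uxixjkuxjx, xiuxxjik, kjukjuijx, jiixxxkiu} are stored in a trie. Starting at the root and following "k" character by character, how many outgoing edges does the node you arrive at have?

5

Walk "k" from the root, arriving at one node.
Characters that immediately follow "k" among the stored strings: {i, j, k, u, x}.
That node has 5 child edges.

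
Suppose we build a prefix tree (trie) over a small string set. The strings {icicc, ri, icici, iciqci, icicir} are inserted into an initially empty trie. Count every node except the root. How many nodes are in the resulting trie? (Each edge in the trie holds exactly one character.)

Trie structure (* marks end of a word):
(root)
├─ i
│  └─ c
│     └─ i
│        ├─ c
│        │  ├─ c *
│        │  └─ i *
│        │     └─ r *
│        └─ q
│           └─ c
│              └─ i *
└─ r
   └─ i *
Counting every labelled node above: 12.

12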